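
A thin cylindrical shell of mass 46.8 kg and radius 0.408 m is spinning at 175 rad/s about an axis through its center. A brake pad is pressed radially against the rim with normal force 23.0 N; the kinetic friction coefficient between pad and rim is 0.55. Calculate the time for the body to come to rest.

t ≈ 264 s

I = MR² = (46.8)(0.408)² = 7.791 kg·m².
Friction force f = μN = (0.55)(23.0) = 12.65 N at the rim; torque magnitude τ = fR = 5.161 N·m, opposing ω.
|α| = τ/I = 5.161/7.791 = 0.6625 rad/s² (deceleration).
0 = ω₀ − |α|t ⇒ t = ω₀/|α| = 175/0.6625 = 264.2 s.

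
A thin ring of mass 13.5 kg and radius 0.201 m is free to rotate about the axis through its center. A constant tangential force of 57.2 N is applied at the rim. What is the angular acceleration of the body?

I = MR² = (13.5)(0.201)² = 0.5454 kg·m².
τ = F R = (57.2)(0.201) = 11.50 N·m.
From τ = Iα: α = 11.50/0.5454 = 21.08 rad/s².

α ≈ 21.1 rad/s²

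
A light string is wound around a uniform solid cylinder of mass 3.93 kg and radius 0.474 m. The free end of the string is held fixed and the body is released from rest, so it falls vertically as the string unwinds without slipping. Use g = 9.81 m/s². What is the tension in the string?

Translation: Mg − T = Ma. Rotation about the center: TR = Iα with I = ½MR².
With a = αR: T = (I/R²)a = (1/2)M a, so Mg = (1 + 0.5000)Ma.
a = g/(1 + 0.5000) = 9.81/1.500 = 6.540 m/s².
T = 0.5000·M·a = (0.5000)(3.93)(6.540) = 12.85 N.

T ≈ 12.9 N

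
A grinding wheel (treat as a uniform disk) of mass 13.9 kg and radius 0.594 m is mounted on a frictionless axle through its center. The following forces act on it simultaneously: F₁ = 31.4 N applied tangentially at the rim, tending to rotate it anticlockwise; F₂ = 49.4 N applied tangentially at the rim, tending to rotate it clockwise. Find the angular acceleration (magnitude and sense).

α ≈ 4.36 rad/s², clockwise

I = ½MR² = (1/2)(13.9)(0.594)² = 2.452 kg·m².
Taking anticlockwise as positive: τ₁ = +(31.4)(0.594) = +18.65 N·m; τ₂ = −(49.4)(0.594) = −29.34 N·m.
Net torque τ = -10.69 N·m.
α = τ/I = -10.69/2.452 = -4.360 rad/s².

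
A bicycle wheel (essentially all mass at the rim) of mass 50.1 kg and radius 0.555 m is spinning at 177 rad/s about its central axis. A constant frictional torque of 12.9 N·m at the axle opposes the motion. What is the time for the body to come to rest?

I = MR² = (50.1)(0.555)² = 15.43 kg·m².
The net torque has magnitude 12.9 N·m, opposing ω.
|α| = τ/I = 12.90/15.43 = 0.8359 rad/s² (deceleration).
0 = ω₀ − |α|t ⇒ t = ω₀/|α| = 177/0.8359 = 211.7 s.

t ≈ 212 s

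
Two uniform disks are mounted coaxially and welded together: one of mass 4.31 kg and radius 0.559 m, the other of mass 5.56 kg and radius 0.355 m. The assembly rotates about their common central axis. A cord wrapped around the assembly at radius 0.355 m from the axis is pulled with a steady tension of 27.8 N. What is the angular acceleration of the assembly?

α ≈ 9.64 rad/s²

I = ½M₁R₁² + ½M₂R₂² = ½(4.31)(0.559)² + ½(5.56)(0.355)² = 1.024 kg·m².
τ = F r = (27.8)(0.355) = 9.869 N·m.
α = τ/I = 9.869/1.024 = 9.640 rad/s².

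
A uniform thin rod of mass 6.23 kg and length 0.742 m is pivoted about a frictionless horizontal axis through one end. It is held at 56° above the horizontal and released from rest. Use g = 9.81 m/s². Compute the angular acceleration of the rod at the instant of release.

α ≈ 11.1 rad/s²

About the pivot, I = (1/3)ML² = (1/3)(6.23)(0.742)² = 1.143 kg·m².
The weight acts at the center, a distance L/2 = 0.3710 m from the pivot; τ = Mg(L/2) cos 56° = 12.68 N·m.
α = τ/I = 12.68/1.143 = 11.09 rad/s².
(Equivalently α = (3g/(2L)) cos 56° = 11.09 rad/s².)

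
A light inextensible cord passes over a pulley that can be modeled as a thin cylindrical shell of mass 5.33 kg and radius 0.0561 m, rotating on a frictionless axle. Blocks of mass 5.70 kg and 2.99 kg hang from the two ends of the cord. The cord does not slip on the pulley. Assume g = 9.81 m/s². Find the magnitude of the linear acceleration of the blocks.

I = MR² = (5.33)(0.0561)² = 0.01677 kg·m².
Heavier block: m₁g − T₁ = m₁a. Lighter block: T₂ − m₂g = m₂a.
Pulley: (T₁ − T₂)R = Iα = I(a/R), so T₁ − T₂ = (I/R²)a = 1·M_p a = 5.330·a.
Adding the three: (m₁ − m₂)g = (m₁ + m₂ + 5.330)a, so a = (5.70 − 2.99)(9.81)/(5.70 + 2.99 + 5.330) = 1.896 m/s².

a ≈ 1.90 m/s²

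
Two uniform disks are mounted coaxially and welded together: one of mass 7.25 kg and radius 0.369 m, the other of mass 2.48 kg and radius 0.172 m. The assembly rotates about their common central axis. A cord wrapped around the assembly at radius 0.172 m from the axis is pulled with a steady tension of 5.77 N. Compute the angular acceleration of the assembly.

I = ½M₁R₁² + ½M₂R₂² = ½(7.25)(0.369)² + ½(2.48)(0.172)² = 0.5303 kg·m².
τ = F r = (5.77)(0.172) = 0.9924 N·m.
α = τ/I = 0.9924/0.5303 = 1.872 rad/s².

α ≈ 1.87 rad/s²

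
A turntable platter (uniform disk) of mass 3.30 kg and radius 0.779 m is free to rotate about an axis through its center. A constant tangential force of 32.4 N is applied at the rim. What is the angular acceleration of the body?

α ≈ 25.2 rad/s²

I = ½MR² = (1/2)(3.30)(0.779)² = 1.001 kg·m².
τ = F R = (32.4)(0.779) = 25.24 N·m.
From τ = Iα: α = 25.24/1.001 = 25.21 rad/s².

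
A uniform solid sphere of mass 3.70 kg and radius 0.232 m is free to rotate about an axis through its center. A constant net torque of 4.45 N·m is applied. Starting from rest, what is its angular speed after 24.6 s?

ω ≈ 1370 rad/s

I = (2/5)MR² = (2/5)(3.70)(0.232)² = 0.07966 kg·m².
α = τ/I = 4.45/0.07966 = 55.86 rad/s².
ω = ω₀ + αt = 0 + (55.86)(24.6) = 1374 rad/s.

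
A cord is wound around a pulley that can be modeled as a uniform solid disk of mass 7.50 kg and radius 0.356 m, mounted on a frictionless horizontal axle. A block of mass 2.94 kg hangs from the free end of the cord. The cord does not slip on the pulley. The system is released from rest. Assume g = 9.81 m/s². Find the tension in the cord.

I = ½MR² = (1/2)(7.50)(0.356)² = 0.4753 kg·m².
Block: mg − T = ma. Pulley: TR = Iα. No-slip: a = αR, so T = (I/R²)a = 3.750·a.
Then mg = (m + 3.750)a, so a = (2.94)(9.81)/(2.94 + 3.750) = 4.311 m/s².
T = 3.750·a = 16.17 N.

T ≈ 16.2 N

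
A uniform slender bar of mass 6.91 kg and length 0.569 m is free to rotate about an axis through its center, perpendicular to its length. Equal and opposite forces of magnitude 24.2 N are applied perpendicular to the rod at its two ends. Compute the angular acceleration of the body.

I = (1/12)ML² = (1/12)(6.91)(0.569)² = 0.1864 kg·m².
The couple gives τ = F·(L/2) + F·(L/2) = F L = (24.2)(0.569) = 13.77 N·m.
Newton's second law for rotation, τ = Iα, gives α = τ/I = 13.77/0.1864 = 73.86 rad/s².

α ≈ 73.9 rad/s²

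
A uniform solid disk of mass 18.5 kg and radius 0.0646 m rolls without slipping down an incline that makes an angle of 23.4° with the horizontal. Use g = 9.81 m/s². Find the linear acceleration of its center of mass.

Translation along the incline: Mg sinθ − f = Ma.
Rotation about the center: fR = Iα with I = ½MR². No-slip gives a = αR, so f = (I/R²)a = (1/2)M a.
Substituting: Mg sinθ = (1 + 0.5000)Ma, so a = g sinθ/(1 + 0.5000) = (9.81) sin 23.4° / 1.500 = 2.597 m/s².

a ≈ 2.60 m/s²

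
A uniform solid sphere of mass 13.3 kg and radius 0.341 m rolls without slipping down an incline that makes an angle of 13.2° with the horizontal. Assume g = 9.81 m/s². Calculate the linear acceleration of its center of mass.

a ≈ 1.60 m/s²

Translation along the incline: Mg sinθ − f = Ma.
Rotation about the center: fR = Iα with I = (2/5)MR². No-slip gives a = αR, so f = (I/R²)a = (2/5)M a.
Substituting: Mg sinθ = (1 + 0.4000)Ma, so a = g sinθ/(1 + 0.4000) = (9.81) sin 13.2° / 1.400 = 1.600 m/s².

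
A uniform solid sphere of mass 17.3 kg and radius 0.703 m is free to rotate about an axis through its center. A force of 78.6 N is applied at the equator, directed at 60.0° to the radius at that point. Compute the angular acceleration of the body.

I = (2/5)MR² = (2/5)(17.3)(0.703)² = 3.420 kg·m².
Only the tangential component produces torque: τ = F R sinθ = (78.6)(0.703) sin 60.0° = 47.85 N·m.
Newton's second law for rotation, τ = Iα, gives α = τ/I = 47.85/3.420 = 13.99 rad/s².

α ≈ 14.0 rad/s²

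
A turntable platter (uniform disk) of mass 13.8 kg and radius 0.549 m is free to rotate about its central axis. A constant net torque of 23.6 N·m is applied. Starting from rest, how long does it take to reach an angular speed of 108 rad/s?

t ≈ 9.52 s

I = ½MR² = (1/2)(13.8)(0.549)² = 2.080 kg·m².
α = τ/I = 23.6/2.080 = 11.35 rad/s².
ω = αt ⇒ t = ω/α = 108/11.35 = 9.517 s.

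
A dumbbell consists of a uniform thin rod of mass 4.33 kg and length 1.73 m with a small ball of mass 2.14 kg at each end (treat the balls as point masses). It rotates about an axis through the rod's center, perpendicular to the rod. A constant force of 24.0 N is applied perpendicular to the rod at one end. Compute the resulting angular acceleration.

I_rod = (1/12)ML² = (1/12)(4.33)(1.73)² = 1.080 kg·m².
I_balls = 2·m·(L/2)² = 2(2.14)(0.8650)² = 3.202 kg·m².
Total I = 4.282 kg·m².
τ = F·(L/2) = (24.0)(0.865) = 20.76 N·m.
α = τ/I = 20.76/4.282 = 4.848 rad/s².

α ≈ 4.85 rad/s²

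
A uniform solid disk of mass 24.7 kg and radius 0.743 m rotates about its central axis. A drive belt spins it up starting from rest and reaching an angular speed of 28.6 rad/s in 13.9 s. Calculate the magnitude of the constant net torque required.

τ ≈ 14.0 N·m

I = ½MR² = (1/2)(24.7)(0.743)² = 6.818 kg·m².
α = Δω/Δt = (28.6 − 0)/13.9 = 2.058 rad/s².
τ = Iα = (6.818)(2.058) = 14.03 N·m.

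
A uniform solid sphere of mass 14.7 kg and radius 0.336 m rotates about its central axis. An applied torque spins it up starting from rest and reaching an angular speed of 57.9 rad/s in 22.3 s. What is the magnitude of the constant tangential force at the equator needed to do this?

I = (2/5)MR² = (2/5)(14.7)(0.336)² = 0.6638 kg·m².
α = Δω/Δt = (57.9 − 0)/22.3 = 2.596 rad/s².
The required torque is τ = Iα = (0.6638)(2.596) = 1.724 N·m.
A tangential force at the equator gives τ = FR, so F = τ/R = 1.724/0.336 = 5.130 N.

F ≈ 5.13 N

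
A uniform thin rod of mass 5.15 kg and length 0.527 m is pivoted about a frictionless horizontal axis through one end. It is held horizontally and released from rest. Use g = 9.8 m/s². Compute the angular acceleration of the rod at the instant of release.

About the pivot, I = (1/3)ML² = (1/3)(5.15)(0.527)² = 0.4768 kg·m².
The weight acts at the center, a distance L/2 = 0.2635 m from the pivot; τ = Mg(L/2) = 13.30 N·m.
α = τ/I = 13.30/0.4768 = 27.89 rad/s².

α ≈ 27.9 rad/s²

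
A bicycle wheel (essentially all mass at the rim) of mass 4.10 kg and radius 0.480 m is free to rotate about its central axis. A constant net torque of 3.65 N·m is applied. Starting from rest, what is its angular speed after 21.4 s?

I = MR² = (4.10)(0.480)² = 0.9446 kg·m².
α = τ/I = 3.65/0.9446 = 3.864 rad/s².
ω = ω₀ + αt = 0 + (3.864)(21.4) = 82.69 rad/s.

ω ≈ 82.7 rad/s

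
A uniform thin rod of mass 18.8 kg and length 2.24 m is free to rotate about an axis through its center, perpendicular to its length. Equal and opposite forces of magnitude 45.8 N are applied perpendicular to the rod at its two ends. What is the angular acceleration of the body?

α ≈ 13.1 rad/s²

I = (1/12)ML² = (1/12)(18.8)(2.24)² = 7.861 kg·m².
The couple gives τ = F·(L/2) + F·(L/2) = F L = (45.8)(2.24) = 102.6 N·m.
From τ = Iα: α = 102.6/7.861 = 13.05 rad/s².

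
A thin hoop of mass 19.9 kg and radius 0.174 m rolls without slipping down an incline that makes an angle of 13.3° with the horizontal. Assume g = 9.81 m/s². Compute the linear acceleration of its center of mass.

Translation along the incline: Mg sinθ − f = Ma.
Rotation about the center: fR = Iα with I = MR². No-slip gives a = αR, so f = (I/R²)a = M a.
Substituting: Mg sinθ = (1 + 1.000)Ma, so a = g sinθ/(1 + 1.000) = (9.81) sin 13.3° / 2.000 = 1.128 m/s².

a ≈ 1.13 m/s²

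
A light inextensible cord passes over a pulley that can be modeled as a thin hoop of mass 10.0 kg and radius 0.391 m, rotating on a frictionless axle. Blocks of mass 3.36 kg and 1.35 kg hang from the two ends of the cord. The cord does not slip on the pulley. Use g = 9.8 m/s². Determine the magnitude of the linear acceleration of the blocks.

a ≈ 1.34 m/s²

I = MR² = (10.0)(0.391)² = 1.529 kg·m².
Heavier block: m₁g − T₁ = m₁a. Lighter block: T₂ − m₂g = m₂a.
Pulley: (T₁ − T₂)R = Iα = I(a/R), so T₁ − T₂ = (I/R²)a = 1·M_p a = 10.00·a.
Adding the three: (m₁ − m₂)g = (m₁ + m₂ + 10.00)a, so a = (3.36 − 1.35)(9.8)/(3.36 + 1.35 + 10.00) = 1.339 m/s².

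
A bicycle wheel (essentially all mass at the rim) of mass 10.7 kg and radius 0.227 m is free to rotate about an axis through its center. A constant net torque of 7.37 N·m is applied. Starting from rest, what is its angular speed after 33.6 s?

ω ≈ 449 rad/s

I = MR² = (10.7)(0.227)² = 0.5514 kg·m².
α = τ/I = 7.37/0.5514 = 13.37 rad/s².
ω = ω₀ + αt = 0 + (13.37)(33.6) = 449.1 rad/s.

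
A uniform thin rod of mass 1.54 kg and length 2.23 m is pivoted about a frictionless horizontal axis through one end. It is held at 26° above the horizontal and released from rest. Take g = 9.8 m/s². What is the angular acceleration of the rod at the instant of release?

α ≈ 5.92 rad/s²

About the pivot, I = (1/3)ML² = (1/3)(1.54)(2.23)² = 2.553 kg·m².
The weight acts at the center, a distance L/2 = 1.115 m from the pivot; τ = Mg(L/2) cos 26° = 15.12 N·m.
α = τ/I = 15.12/2.553 = 5.925 rad/s².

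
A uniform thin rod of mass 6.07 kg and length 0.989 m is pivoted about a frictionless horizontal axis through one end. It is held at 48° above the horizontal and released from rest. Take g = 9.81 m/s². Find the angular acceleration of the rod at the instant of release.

α ≈ 9.96 rad/s²

About the pivot, I = (1/3)ML² = (1/3)(6.07)(0.989)² = 1.979 kg·m².
The weight acts at the center, a distance L/2 = 0.4945 m from the pivot; τ = Mg(L/2) cos 48° = 19.70 N·m.
α = τ/I = 19.70/1.979 = 9.956 rad/s².
(Equivalently α = (3g/(2L)) cos 48° = 9.956 rad/s².)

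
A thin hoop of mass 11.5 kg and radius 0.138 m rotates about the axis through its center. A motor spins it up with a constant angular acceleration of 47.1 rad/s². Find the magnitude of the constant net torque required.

τ ≈ 10.3 N·m

I = MR² = (11.5)(0.138)² = 0.2190 kg·m².
τ = Iα = (0.2190)(47.10) = 10.32 N·m.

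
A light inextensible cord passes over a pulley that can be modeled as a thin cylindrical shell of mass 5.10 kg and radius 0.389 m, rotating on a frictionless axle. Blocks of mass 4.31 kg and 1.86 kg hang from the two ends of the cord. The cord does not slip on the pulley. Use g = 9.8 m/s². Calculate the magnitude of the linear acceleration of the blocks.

I = MR² = (5.10)(0.389)² = 0.7717 kg·m².
Heavier block: m₁g − T₁ = m₁a. Lighter block: T₂ − m₂g = m₂a.
Pulley: (T₁ − T₂)R = Iα = I(a/R), so T₁ − T₂ = (I/R²)a = 1·M_p a = 5.100·a.
Adding the three: (m₁ − m₂)g = (m₁ + m₂ + 5.100)a, so a = (4.31 − 1.86)(9.8)/(4.31 + 1.86 + 5.100) = 2.130 m/s².

a ≈ 2.13 m/s²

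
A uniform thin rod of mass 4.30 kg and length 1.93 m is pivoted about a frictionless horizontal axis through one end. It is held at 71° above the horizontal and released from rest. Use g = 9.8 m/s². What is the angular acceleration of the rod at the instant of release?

About the pivot, I = (1/3)ML² = (1/3)(4.30)(1.93)² = 5.339 kg·m².
The weight acts at the center, a distance L/2 = 0.9650 m from the pivot; τ = Mg(L/2) cos 71° = 13.24 N·m.
α = τ/I = 13.24/5.339 = 2.480 rad/s².

α ≈ 2.48 rad/s²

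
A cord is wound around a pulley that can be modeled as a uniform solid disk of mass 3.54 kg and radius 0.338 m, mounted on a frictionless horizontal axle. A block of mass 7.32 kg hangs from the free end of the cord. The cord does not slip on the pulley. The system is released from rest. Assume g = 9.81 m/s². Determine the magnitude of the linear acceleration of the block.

I = ½MR² = (1/2)(3.54)(0.338)² = 0.2022 kg·m².
Block: mg − T = ma. Pulley: TR = Iα. No-slip: a = αR, so T = (I/R²)a = 1.770·a.
Then mg = (m + 1.770)a, so a = (7.32)(9.81)/(7.32 + 1.770) = 7.900 m/s².

a ≈ 7.90 m/s²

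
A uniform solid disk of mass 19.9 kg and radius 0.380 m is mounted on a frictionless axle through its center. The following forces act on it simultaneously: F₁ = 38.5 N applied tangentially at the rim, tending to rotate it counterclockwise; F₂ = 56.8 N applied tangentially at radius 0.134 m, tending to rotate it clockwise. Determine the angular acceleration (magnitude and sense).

I = ½MR² = (1/2)(19.9)(0.380)² = 1.437 kg·m².
Taking counterclockwise as positive: τ₁ = +(38.5)(0.380) = +14.63 N·m; τ₂ = −(56.8)(0.134) = −7.611 N·m.
Net torque τ = 7.019 N·m.
α = τ/I = 7.019/1.437 = 4.885 rad/s².

α ≈ 4.89 rad/s², counterclockwise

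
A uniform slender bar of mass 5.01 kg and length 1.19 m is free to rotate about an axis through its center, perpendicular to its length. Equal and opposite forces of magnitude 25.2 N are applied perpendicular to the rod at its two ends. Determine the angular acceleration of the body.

α ≈ 50.7 rad/s²

I = (1/12)ML² = (1/12)(5.01)(1.19)² = 0.5912 kg·m².
The couple gives τ = F·(L/2) + F·(L/2) = F L = (25.2)(1.19) = 29.99 N·m.
From τ = Iα: α = 29.99/0.5912 = 50.72 rad/s².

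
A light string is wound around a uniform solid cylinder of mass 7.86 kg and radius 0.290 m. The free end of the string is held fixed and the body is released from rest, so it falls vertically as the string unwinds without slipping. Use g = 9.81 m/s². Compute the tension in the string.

T ≈ 25.7 N

Translation: Mg − T = Ma. Rotation about the center: TR = Iα with I = ½MR².
With a = αR: T = (I/R²)a = (1/2)M a, so Mg = (1 + 0.5000)Ma.
a = g/(1 + 0.5000) = 9.81/1.500 = 6.540 m/s².
T = 0.5000·M·a = (0.5000)(7.86)(6.540) = 25.70 N.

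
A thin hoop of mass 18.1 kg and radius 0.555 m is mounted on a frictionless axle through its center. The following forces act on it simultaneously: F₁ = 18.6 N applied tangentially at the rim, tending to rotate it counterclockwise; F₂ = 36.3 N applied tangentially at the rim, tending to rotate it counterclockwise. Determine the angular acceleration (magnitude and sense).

I = MR² = (18.1)(0.555)² = 5.575 kg·m².
Taking counterclockwise as positive: τ₁ = +(18.6)(0.555) = +10.32 N·m; τ₂ = +(36.3)(0.555) = +20.15 N·m.
Net torque τ = 30.47 N·m.
α = τ/I = 30.47/5.575 = 5.465 rad/s².

α ≈ 5.47 rad/s², counterclockwise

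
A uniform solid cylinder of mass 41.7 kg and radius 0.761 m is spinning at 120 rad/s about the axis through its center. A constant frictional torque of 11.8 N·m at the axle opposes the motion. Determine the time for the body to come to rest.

I = ½MR² = (1/2)(41.7)(0.761)² = 12.07 kg·m².
The net torque has magnitude 11.8 N·m, opposing ω.
|α| = τ/I = 11.80/12.07 = 0.9773 rad/s² (deceleration).
0 = ω₀ − |α|t ⇒ t = ω₀/|α| = 120/0.9773 = 122.8 s.

t ≈ 123 s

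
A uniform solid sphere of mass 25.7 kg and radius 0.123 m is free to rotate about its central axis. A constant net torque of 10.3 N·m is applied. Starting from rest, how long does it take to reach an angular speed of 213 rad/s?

t ≈ 3.22 s

I = (2/5)MR² = (2/5)(25.7)(0.123)² = 0.1555 kg·m².
α = τ/I = 10.3/0.1555 = 66.23 rad/s².
ω = αt ⇒ t = ω/α = 213/66.23 = 3.216 s.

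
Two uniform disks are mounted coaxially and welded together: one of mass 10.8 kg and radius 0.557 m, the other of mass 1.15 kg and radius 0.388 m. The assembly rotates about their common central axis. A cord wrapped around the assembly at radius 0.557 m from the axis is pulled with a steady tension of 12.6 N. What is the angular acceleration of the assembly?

α ≈ 3.98 rad/s²

I = ½M₁R₁² + ½M₂R₂² = ½(10.8)(0.557)² + ½(1.15)(0.388)² = 1.762 kg·m².
τ = F r = (12.6)(0.557) = 7.018 N·m.
α = τ/I = 7.018/1.762 = 3.983 rad/s².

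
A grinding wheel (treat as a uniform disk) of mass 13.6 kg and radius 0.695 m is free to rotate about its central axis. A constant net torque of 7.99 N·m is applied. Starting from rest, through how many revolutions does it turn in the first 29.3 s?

≈ 166 revolutions

I = ½MR² = (1/2)(13.6)(0.695)² = 3.285 kg·m².
α = τ/I = 7.99/3.285 = 2.433 rad/s².
θ = ½αt² = ½(2.433)(29.3)² = 1044 rad.
Revolutions = θ/(2π) = 166.2.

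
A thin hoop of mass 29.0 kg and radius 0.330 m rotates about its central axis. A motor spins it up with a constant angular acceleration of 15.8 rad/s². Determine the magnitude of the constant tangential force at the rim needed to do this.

F ≈ 151 N

I = MR² = (29.0)(0.330)² = 3.158 kg·m².
The required torque is τ = Iα = (3.158)(15.80) = 49.90 N·m.
A tangential force at the rim gives τ = FR, so F = τ/R = 49.90/0.330 = 151.2 N.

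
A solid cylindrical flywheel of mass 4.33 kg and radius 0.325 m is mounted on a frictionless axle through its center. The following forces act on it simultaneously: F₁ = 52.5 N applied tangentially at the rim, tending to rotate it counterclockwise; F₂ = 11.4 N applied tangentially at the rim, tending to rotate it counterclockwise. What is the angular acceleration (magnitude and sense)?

α ≈ 90.8 rad/s², counterclockwise

I = ½MR² = (1/2)(4.33)(0.325)² = 0.2287 kg·m².
Taking counterclockwise as positive: τ₁ = +(52.5)(0.325) = +17.06 N·m; τ₂ = +(11.4)(0.325) = +3.705 N·m.
Net torque τ = 20.77 N·m.
α = τ/I = 20.77/0.2287 = 90.82 rad/s².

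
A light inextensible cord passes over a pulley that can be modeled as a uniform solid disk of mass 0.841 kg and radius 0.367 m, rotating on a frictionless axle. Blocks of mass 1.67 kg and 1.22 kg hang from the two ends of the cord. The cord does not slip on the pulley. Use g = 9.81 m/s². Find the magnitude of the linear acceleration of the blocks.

a ≈ 1.33 m/s²

I = ½MR² = (1/2)(0.841)(0.367)² = 0.05664 kg·m².
Heavier block: m₁g − T₁ = m₁a. Lighter block: T₂ − m₂g = m₂a.
Pulley: (T₁ − T₂)R = Iα = I(a/R), so T₁ − T₂ = (I/R²)a = (1/2)M_p a = 0.4205·a.
Adding the three: (m₁ − m₂)g = (m₁ + m₂ + 0.4205)a, so a = (1.67 − 1.22)(9.81)/(1.67 + 1.22 + 0.4205) = 1.333 m/s².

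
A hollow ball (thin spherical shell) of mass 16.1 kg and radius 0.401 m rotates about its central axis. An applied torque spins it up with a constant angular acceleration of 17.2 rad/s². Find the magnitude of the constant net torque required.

τ ≈ 29.7 N·m

I = (2/3)MR² = (2/3)(16.1)(0.401)² = 1.726 kg·m².
τ = Iα = (1.726)(17.20) = 29.69 N·m.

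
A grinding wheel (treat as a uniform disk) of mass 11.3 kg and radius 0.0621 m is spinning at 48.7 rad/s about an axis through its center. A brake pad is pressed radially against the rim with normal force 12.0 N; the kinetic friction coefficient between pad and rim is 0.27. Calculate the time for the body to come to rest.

I = ½MR² = (1/2)(11.3)(0.0621)² = 0.02179 kg·m².
Friction force f = μN = (0.27)(12.0) = 3.240 N at the rim; torque magnitude τ = fR = 0.2012 N·m, opposing ω.
|α| = τ/I = 0.2012/0.02179 = 9.234 rad/s² (deceleration).
0 = ω₀ − |α|t ⇒ t = ω₀/|α| = 48.7/9.234 = 5.274 s.

t ≈ 5.27 s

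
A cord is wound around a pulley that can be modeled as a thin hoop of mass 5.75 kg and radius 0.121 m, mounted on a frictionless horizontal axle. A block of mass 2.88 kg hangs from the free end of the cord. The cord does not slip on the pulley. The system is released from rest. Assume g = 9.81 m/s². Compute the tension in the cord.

I = MR² = (5.75)(0.121)² = 0.08419 kg·m².
Block: mg − T = ma. Pulley: TR = Iα. No-slip: a = αR, so T = (I/R²)a = 5.750·a.
Then mg = (m + 5.750)a, so a = (2.88)(9.81)/(2.88 + 5.750) = 3.274 m/s².
T = 5.750·a = 18.82 N.

T ≈ 18.8 N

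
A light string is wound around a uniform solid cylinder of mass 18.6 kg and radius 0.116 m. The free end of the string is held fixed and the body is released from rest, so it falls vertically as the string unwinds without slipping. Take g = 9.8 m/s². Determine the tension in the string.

Translation: Mg − T = Ma. Rotation about the center: TR = Iα with I = ½MR².
With a = αR: T = (I/R²)a = (1/2)M a, so Mg = (1 + 0.5000)Ma.
a = g/(1 + 0.5000) = 9.8/1.500 = 6.533 m/s².
T = 0.5000·M·a = (0.5000)(18.6)(6.533) = 60.76 N.

T ≈ 60.8 N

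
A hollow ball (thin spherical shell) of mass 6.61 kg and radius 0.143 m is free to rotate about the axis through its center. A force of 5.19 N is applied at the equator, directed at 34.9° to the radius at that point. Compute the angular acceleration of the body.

α ≈ 4.71 rad/s²

I = (2/3)MR² = (2/3)(6.61)(0.143)² = 0.09011 kg·m².
Only the tangential component produces torque: τ = F R sinθ = (5.19)(0.143) sin 34.9° = 0.4246 N·m.
Newton's second law for rotation, τ = Iα, gives α = τ/I = 0.4246/0.09011 = 4.712 rad/s².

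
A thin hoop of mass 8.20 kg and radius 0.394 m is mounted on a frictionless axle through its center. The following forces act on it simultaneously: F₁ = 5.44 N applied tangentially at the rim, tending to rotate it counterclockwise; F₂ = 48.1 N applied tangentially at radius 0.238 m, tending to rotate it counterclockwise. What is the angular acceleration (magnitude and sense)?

I = MR² = (8.20)(0.394)² = 1.273 kg·m².
Taking counterclockwise as positive: τ₁ = +(5.44)(0.394) = +2.143 N·m; τ₂ = +(48.1)(0.238) = +11.45 N·m.
Net torque τ = 13.59 N·m.
α = τ/I = 13.59/1.273 = 10.68 rad/s².

α ≈ 10.7 rad/s², counterclockwise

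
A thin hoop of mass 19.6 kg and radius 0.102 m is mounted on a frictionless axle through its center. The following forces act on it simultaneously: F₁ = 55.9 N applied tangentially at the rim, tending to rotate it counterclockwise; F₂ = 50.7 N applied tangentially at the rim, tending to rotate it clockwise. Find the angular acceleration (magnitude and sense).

I = MR² = (19.6)(0.102)² = 0.2039 kg·m².
Taking counterclockwise as positive: τ₁ = +(55.9)(0.102) = +5.702 N·m; τ₂ = −(50.7)(0.102) = −5.171 N·m.
Net torque τ = 0.5304 N·m.
α = τ/I = 0.5304/0.2039 = 2.601 rad/s².

α ≈ 2.60 rad/s², counterclockwise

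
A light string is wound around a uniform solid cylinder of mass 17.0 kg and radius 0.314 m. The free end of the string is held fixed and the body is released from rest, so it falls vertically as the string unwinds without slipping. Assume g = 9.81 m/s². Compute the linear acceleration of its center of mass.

Translation: Mg − T = Ma. Rotation about the center: TR = Iα with I = ½MR².
With a = αR: T = (I/R²)a = (1/2)M a, so Mg = (1 + 0.5000)Ma.
a = g/(1 + 0.5000) = 9.81/1.500 = 6.540 m/s².

a ≈ 6.54 m/s²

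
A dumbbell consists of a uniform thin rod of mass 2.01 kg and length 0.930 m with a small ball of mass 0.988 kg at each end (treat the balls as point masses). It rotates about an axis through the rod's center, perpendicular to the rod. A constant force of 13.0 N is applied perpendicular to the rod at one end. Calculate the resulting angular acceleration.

α ≈ 10.6 rad/s²

I_rod = (1/12)ML² = (1/12)(2.01)(0.930)² = 0.1449 kg·m².
I_balls = 2·m·(L/2)² = 2(0.988)(0.4650)² = 0.4273 kg·m².
Total I = 0.5721 kg·m².
τ = F·(L/2) = (13.0)(0.465) = 6.045 N·m.
α = τ/I = 6.045/0.5721 = 10.57 rad/s².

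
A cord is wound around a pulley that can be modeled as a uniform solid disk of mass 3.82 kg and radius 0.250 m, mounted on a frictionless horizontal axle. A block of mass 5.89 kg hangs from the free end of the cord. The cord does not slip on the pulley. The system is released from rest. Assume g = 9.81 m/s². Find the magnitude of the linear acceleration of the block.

I = ½MR² = (1/2)(3.82)(0.250)² = 0.1194 kg·m².
Block: mg − T = ma. Pulley: TR = Iα. No-slip: a = αR, so T = (I/R²)a = 1.910·a.
Then mg = (m + 1.910)a, so a = (5.89)(9.81)/(5.89 + 1.910) = 7.408 m/s².

a ≈ 7.41 m/s²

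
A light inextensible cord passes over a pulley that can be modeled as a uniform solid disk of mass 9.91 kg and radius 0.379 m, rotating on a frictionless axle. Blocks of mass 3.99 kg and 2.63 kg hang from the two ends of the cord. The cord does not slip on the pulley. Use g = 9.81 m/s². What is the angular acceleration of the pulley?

α ≈ 3.04 rad/s²

I = ½MR² = (1/2)(9.91)(0.379)² = 0.7117 kg·m².
Heavier block: m₁g − T₁ = m₁a. Lighter block: T₂ − m₂g = m₂a.
Pulley: (T₁ − T₂)R = Iα = I(a/R), so T₁ − T₂ = (I/R²)a = (1/2)M_p a = 4.955·a.
Adding the three: (m₁ − m₂)g = (m₁ + m₂ + 4.955)a, so a = (3.99 − 2.63)(9.81)/(3.99 + 2.63 + 4.955) = 1.153 m/s².
α = a/R = 1.153/0.379 = 3.041 rad/s².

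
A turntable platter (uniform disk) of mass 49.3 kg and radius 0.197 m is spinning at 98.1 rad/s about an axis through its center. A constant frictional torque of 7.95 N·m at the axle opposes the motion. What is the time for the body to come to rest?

t ≈ 11.8 s

I = ½MR² = (1/2)(49.3)(0.197)² = 0.9566 kg·m².
The net torque has magnitude 7.95 N·m, opposing ω.
|α| = τ/I = 7.950/0.9566 = 8.310 rad/s² (deceleration).
0 = ω₀ − |α|t ⇒ t = ω₀/|α| = 98.1/8.310 = 11.80 s.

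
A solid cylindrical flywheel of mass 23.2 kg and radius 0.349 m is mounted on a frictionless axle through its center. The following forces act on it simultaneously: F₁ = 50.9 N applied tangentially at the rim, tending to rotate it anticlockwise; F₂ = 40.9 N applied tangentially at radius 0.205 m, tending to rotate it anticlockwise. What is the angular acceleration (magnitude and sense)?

I = ½MR² = (1/2)(23.2)(0.349)² = 1.413 kg·m².
Taking anticlockwise as positive: τ₁ = +(50.9)(0.349) = +17.76 N·m; τ₂ = +(40.9)(0.205) = +8.384 N·m.
Net torque τ = 26.15 N·m.
α = τ/I = 26.15/1.413 = 18.51 rad/s².

α ≈ 18.5 rad/s², anticlockwise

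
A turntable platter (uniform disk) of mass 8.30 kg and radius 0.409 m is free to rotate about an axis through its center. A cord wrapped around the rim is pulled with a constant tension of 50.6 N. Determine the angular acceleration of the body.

I = ½MR² = (1/2)(8.30)(0.409)² = 0.6942 kg·m².
τ = F R = (50.6)(0.409) = 20.70 N·m.
From τ = Iα: α = 20.70/0.6942 = 29.81 rad/s².

α ≈ 29.8 rad/s²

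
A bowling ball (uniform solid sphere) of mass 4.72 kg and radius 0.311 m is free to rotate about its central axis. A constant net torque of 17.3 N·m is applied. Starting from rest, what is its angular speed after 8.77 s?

I = (2/5)MR² = (2/5)(4.72)(0.311)² = 0.1826 kg·m².
α = τ/I = 17.3/0.1826 = 94.74 rad/s².
ω = ω₀ + αt = 0 + (94.74)(8.77) = 830.9 rad/s.

ω ≈ 831 rad/s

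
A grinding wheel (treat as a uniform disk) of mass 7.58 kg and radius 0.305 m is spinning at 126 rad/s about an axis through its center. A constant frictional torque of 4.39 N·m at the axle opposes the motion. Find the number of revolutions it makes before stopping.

≈ 101 revolutions

I = ½MR² = (1/2)(7.58)(0.305)² = 0.3526 kg·m².
The net torque has magnitude 4.39 N·m, opposing ω.
|α| = τ/I = 4.390/0.3526 = 12.45 rad/s² (deceleration).
ω² = ω₀² − 2|α|θ with ω = 0 ⇒ θ = ω₀²/(2|α|) = 637.5 rad = 101.5 rev.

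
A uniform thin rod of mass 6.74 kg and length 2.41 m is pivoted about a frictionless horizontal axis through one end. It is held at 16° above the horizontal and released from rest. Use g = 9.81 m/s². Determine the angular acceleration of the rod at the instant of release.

α ≈ 5.87 rad/s²

About the pivot, I = (1/3)ML² = (1/3)(6.74)(2.41)² = 13.05 kg·m².
The weight acts at the center, a distance L/2 = 1.205 m from the pivot; τ = Mg(L/2) cos 16° = 76.59 N·m.
α = τ/I = 76.59/13.05 = 5.869 rad/s².
(Equivalently α = (3g/(2L)) cos 16° = 5.869 rad/s².)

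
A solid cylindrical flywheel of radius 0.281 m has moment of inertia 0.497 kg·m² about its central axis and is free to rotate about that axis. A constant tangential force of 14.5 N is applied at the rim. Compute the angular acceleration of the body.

τ = F R = (14.5)(0.281) = 4.075 N·m.
Newton's second law for rotation, τ = Iα, gives α = τ/I = 4.075/0.4970 = 8.198 rad/s².

α ≈ 8.20 rad/s²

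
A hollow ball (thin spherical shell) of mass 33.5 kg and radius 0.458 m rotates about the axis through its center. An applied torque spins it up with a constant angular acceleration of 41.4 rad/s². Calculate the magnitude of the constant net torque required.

I = (2/3)MR² = (2/3)(33.5)(0.458)² = 4.685 kg·m².
τ = Iα = (4.685)(41.40) = 193.9 N·m.

τ ≈ 194 N·m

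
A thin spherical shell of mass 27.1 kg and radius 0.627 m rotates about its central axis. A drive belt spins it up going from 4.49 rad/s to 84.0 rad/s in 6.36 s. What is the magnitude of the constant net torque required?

I = (2/3)MR² = (2/3)(27.1)(0.627)² = 7.103 kg·m².
α = Δω/Δt = (84.0 − 4.49)/6.36 = 12.50 rad/s².
τ = Iα = (7.103)(12.50) = 88.79 N·m.

τ ≈ 88.8 N·m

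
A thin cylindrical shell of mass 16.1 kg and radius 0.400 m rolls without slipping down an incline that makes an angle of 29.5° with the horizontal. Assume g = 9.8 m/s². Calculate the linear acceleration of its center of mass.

Translation along the incline: Mg sinθ − f = Ma.
Rotation about the center: fR = Iα with I = MR². No-slip gives a = αR, so f = (I/R²)a = M a.
Substituting: Mg sinθ = (1 + 1.000)Ma, so a = g sinθ/(1 + 1.000) = (9.8) sin 29.5° / 2.000 = 2.413 m/s².

a ≈ 2.41 m/s²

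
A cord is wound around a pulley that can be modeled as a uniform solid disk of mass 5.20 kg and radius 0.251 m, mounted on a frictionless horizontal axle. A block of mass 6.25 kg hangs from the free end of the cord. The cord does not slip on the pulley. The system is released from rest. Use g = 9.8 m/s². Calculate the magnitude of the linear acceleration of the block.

a ≈ 6.92 m/s²

I = ½MR² = (1/2)(5.20)(0.251)² = 0.1638 kg·m².
Block: mg − T = ma. Pulley: TR = Iα. No-slip: a = αR, so T = (I/R²)a = 2.600·a.
Then mg = (m + 2.600)a, so a = (6.25)(9.8)/(6.25 + 2.600) = 6.921 m/s².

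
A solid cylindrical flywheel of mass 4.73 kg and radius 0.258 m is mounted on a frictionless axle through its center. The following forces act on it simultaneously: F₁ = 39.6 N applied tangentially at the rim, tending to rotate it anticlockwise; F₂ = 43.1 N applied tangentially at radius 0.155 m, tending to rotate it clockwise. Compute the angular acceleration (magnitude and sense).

α ≈ 22.5 rad/s², anticlockwise

I = ½MR² = (1/2)(4.73)(0.258)² = 0.1574 kg·m².
Taking anticlockwise as positive: τ₁ = +(39.6)(0.258) = +10.22 N·m; τ₂ = −(43.1)(0.155) = −6.681 N·m.
Net torque τ = 3.536 N·m.
α = τ/I = 3.536/0.1574 = 22.46 rad/s².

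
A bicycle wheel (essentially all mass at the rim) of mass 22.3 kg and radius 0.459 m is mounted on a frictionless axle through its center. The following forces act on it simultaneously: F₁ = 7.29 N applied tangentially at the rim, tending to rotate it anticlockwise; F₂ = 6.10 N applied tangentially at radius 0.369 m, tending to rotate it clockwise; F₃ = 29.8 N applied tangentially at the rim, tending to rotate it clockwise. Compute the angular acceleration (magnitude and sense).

α ≈ 2.68 rad/s², clockwise

I = MR² = (22.3)(0.459)² = 4.698 kg·m².
Taking anticlockwise as positive: τ₁ = +(7.29)(0.459) = +3.346 N·m; τ₂ = −(6.10)(0.369) = −2.251 N·m; τ₃ = −(29.8)(0.459) = −13.68 N·m.
Net torque τ = -12.58 N·m.
α = τ/I = -12.58/4.698 = -2.678 rad/s².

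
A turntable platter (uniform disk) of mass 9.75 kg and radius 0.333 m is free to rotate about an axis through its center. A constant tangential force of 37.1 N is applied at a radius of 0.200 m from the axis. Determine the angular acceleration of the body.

I = ½MR² = (1/2)(9.75)(0.333)² = 0.5406 kg·m².
τ = F·r = (37.1)(0.200) = 7.420 N·m.
From τ = Iα: α = 7.420/0.5406 = 13.73 rad/s².

α ≈ 13.7 rad/s²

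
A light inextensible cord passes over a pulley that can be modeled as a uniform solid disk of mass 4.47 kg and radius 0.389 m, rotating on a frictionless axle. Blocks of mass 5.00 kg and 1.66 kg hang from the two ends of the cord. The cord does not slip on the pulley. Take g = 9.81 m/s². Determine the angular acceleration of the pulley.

I = ½MR² = (1/2)(4.47)(0.389)² = 0.3382 kg·m².
Heavier block: m₁g − T₁ = m₁a. Lighter block: T₂ − m₂g = m₂a.
Pulley: (T₁ − T₂)R = Iα = I(a/R), so T₁ − T₂ = (I/R²)a = (1/2)M_p a = 2.235·a.
Adding the three: (m₁ − m₂)g = (m₁ + m₂ + 2.235)a, so a = (5.00 − 1.66)(9.81)/(5.00 + 1.66 + 2.235) = 3.684 m/s².
α = a/R = 3.684/0.389 = 9.469 rad/s².

α ≈ 9.47 rad/s²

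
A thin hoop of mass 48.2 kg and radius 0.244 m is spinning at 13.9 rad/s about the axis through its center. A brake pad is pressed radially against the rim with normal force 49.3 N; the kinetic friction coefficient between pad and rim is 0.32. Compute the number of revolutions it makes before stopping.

I = MR² = (48.2)(0.244)² = 2.870 kg·m².
Friction force f = μN = (0.32)(49.3) = 15.78 N at the rim; torque magnitude τ = fR = 3.849 N·m, opposing ω.
|α| = τ/I = 3.849/2.870 = 1.341 rad/s² (deceleration).
ω² = ω₀² − 2|α|θ with ω = 0 ⇒ θ = ω₀²/(2|α|) = 72.02 rad = 11.46 rev.

≈ 11.5 revolutions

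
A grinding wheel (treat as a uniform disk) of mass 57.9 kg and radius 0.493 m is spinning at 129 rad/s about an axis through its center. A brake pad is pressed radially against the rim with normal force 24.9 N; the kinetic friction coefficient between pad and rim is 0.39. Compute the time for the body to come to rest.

t ≈ 190 s

I = ½MR² = (1/2)(57.9)(0.493)² = 7.036 kg·m².
Friction force f = μN = (0.39)(24.9) = 9.711 N at the rim; torque magnitude τ = fR = 4.788 N·m, opposing ω.
|α| = τ/I = 4.788/7.036 = 0.6804 rad/s² (deceleration).
0 = ω₀ − |α|t ⇒ t = ω₀/|α| = 129/0.6804 = 189.6 s.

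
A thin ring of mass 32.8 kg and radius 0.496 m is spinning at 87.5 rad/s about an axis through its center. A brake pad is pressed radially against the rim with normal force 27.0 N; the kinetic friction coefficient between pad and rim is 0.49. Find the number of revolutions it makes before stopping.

I = MR² = (32.8)(0.496)² = 8.069 kg·m².
Friction force f = μN = (0.49)(27.0) = 13.23 N at the rim; torque magnitude τ = fR = 6.562 N·m, opposing ω.
|α| = τ/I = 6.562/8.069 = 0.8132 rad/s² (deceleration).
ω² = ω₀² − 2|α|θ with ω = 0 ⇒ θ = ω₀²/(2|α|) = 4707 rad = 749.2 rev.

≈ 749 revolutions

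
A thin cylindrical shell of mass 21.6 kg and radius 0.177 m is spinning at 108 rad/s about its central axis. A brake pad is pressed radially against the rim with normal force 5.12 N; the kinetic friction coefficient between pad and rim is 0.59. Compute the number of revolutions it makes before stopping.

I = MR² = (21.6)(0.177)² = 0.6767 kg·m².
Friction force f = μN = (0.59)(5.12) = 3.021 N at the rim; torque magnitude τ = fR = 0.5347 N·m, opposing ω.
|α| = τ/I = 0.5347/0.6767 = 0.7901 rad/s² (deceleration).
ω² = ω₀² − 2|α|θ with ω = 0 ⇒ θ = ω₀²/(2|α|) = 7381 rad = 1175 rev.

≈ 1170 revolutions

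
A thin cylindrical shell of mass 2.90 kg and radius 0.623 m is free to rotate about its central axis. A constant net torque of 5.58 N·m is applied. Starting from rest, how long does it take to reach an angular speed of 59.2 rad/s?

I = MR² = (2.90)(0.623)² = 1.126 kg·m².
α = τ/I = 5.58/1.126 = 4.957 rad/s².
ω = αt ⇒ t = ω/α = 59.2/4.957 = 11.94 s.

t ≈ 11.9 s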